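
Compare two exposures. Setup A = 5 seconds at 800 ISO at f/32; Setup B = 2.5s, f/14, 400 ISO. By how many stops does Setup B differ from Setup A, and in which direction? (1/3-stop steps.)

1/3 stop brighter

Aperture: f/32 → f/29 → f/25 → f/22 → f/20 → f/18 → f/16 → f/14 — 2 1/3 stops wider (brighter).
Shutter speed: 5 → 4 → 3.2 → 2.5 — 1 stop faster (darker).
ISO: 800 → 640 → 500 → 400 — 1 stop lower (darker).
Net: +2 1/3 −1 −1 = +1/3 stops.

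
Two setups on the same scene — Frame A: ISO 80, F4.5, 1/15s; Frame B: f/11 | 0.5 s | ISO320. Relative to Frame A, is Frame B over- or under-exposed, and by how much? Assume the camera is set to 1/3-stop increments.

2 1/3 stops brighter

Aperture: f/4.5 → f/5 → f/5.6 → f/6.3 → f/7.1 → f/8 → f/9 → f/10 → f/11 — 2 2/3 stops smaller aperture (darker).
Shutter speed: 1/15 → 1/13 → 1/10 → 1/8 → 1/6 → 1/5 → 1/4 → 0.3 → 0.4 → 0.5 — 3 stops longer (brighter).
ISO: 80 → 100 → 125 → 160 → 200 → 250 → 320 — 2 stops higher (brighter).
Net: −2 2/3 +3 +2 = +2 1/3 stops.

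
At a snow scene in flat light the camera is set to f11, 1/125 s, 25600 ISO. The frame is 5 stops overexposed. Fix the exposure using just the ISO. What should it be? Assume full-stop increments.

ISO 800

Overexposed by 5 stops → need 5 stops darker.
ISO: 25600 → 12800 → 6400 → 3200 → 1600 → 800.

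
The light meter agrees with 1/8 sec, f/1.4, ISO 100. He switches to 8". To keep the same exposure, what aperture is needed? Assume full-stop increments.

f/11

Shutter speed: 1/8 → 1/4 → 1/2 → 1 → 2 → 4 → 8 — 6 stops slower (brighter).
Need 6 stops darker from the aperture: f/1.4 → f/2 → f/2.8 → f/4 → f/5.6 → f/8 → f/11.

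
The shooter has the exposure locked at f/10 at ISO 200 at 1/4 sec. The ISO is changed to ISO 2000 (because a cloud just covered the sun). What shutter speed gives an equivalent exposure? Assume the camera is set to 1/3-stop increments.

1/40s

ISO: 200 → 250 → 320 → 400 → 500 → 640 → 800 → 1000 → 1250 → 1600 → 2000 — 3 1/3 stops raised (brighter).
Need 3 1/3 stops darker from the shutter speed: 1/4 → 1/5 → 1/6 → 1/8 → 1/10 → 1/13 → 1/15 → 1/20 → 1/25 → 1/30 → 1/40.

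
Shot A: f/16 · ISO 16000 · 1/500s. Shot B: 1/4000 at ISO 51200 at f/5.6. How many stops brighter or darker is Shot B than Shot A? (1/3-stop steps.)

1 2/3 stops brighter

Aperture: f/16 → f/14 → f/13 → f/11 → f/10 → f/9 → f/8 → f/7.1 → f/6.3 → f/5.6 — 3 stops opened up (brighter).
Shutter speed: 1/500 → 1/640 → 1/800 → 1/1000 → 1/1250 → 1/1600 → 1/2000 → 1/2500 → 1/3200 → 1/4000 — 3 stops faster (darker).
ISO: 16000 → 20000 → 25600 → 32000 → 40000 → 51200 — 1 2/3 stops higher (brighter).
Net: +3 −3 +1 2/3 = +1 2/3 stops.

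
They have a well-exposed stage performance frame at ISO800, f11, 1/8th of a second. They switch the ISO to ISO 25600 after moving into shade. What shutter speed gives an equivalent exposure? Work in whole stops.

ISO: 800 → 1600 → 3200 → 6400 → 12800 → 25600 — 5 stops raised (brighter).
Need 5 stops darker from the shutter speed: 1/8 → 1/15 → 1/30 → 1/60 → 1/125 → 1/250.

1/250s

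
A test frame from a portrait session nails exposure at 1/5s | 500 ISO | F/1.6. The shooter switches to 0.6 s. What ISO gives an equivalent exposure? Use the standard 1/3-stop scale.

ISO 160

Shutter speed: 1/5 → 1/4 → 0.3 → 0.4 → 0.5 → 0.6 — 1 2/3 stops longer (brighter).
Need 1 2/3 stops darker from the ISO: 500 → 400 → 320 → 250 → 200 → 160.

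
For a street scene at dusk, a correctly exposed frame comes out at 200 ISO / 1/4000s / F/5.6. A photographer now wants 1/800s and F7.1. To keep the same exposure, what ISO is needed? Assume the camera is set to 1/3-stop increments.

Shutter speed: 1/4000 → 1/3200 → 1/2500 → 1/2000 → 1/1600 → 1/1250 → 1/1000 → 1/800 — 2 1/3 stops slower (brighter).
Aperture: f/5.6 → f/6.3 → f/7.1 — 2/3 stop narrower (darker).
Net change so far: 1 2/3 stops brighter. Offset with the ISO: 200 → 160 → 125 → 100 → 80 → 64.

ISO 64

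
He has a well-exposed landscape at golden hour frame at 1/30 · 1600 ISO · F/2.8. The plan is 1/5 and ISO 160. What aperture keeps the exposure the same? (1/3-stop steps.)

Shutter speed: 1/30 → 1/25 → 1/20 → 1/15 → 1/13 → 1/10 → 1/8 → 1/6 → 1/5 — 2 2/3 stops slower (brighter).
ISO: 1600 → 1250 → 1000 → 800 → 640 → 500 → 400 → 320 → 250 → 200 → 160 — 3 1/3 stops lower (darker).
Net change so far: 2/3 stop darker. Offset with the aperture: f/2.8 → f/2.5 → f/2.2.

f/2.2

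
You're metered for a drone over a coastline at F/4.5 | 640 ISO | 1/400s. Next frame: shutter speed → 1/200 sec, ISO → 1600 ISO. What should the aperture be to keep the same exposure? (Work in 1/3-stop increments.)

Shutter speed: 1/400 → 1/320 → 1/250 → 1/200 — 1 stop longer (brighter).
ISO: 640 → 800 → 1000 → 1250 → 1600 — 1 1/3 stops higher (brighter).
Net change so far: 2 1/3 stops brighter. Offset with the aperture: f/4.5 → f/5 → f/5.6 → f/6.3 → f/7.1 → f/8 → f/9 → f/10.

f/10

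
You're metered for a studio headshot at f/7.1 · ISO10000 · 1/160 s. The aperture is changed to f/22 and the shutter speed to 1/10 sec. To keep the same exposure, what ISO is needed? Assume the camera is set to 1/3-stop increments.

ISO 6400

Aperture: f/7.1 → f/8 → f/9 → f/10 → f/11 → f/13 → f/14 → f/16 → f/18 → f/20 → f/22 — 3 1/3 stops stopped down (darker).
Shutter speed: 1/160 → 1/125 → 1/100 → 1/80 → 1/60 → 1/50 → 1/40 → 1/30 → 1/25 → 1/20 → 1/15 → 1/13 → 1/10 — 4 stops slower (brighter).
Net change so far: 2/3 stop brighter. Offset with the ISO: 10000 → 8000 → 6400.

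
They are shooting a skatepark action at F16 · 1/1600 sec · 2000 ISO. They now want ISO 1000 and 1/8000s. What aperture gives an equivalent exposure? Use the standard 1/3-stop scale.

ISO: 2000 → 1600 → 1250 → 1000 — 1 stop lower (darker).
Shutter speed: 1/1600 → 1/2000 → 1/2500 → 1/3200 → 1/4000 → 1/5000 → 1/6400 → 1/8000 — 2 1/3 stops shorter (darker).
Net change so far: 3 1/3 stops darker. Offset with the aperture: f/16 → f/14 → f/13 → f/11 → f/10 → f/9 → f/8 → f/7.1 → f/6.3 → f/5.6 → f/5.

f/5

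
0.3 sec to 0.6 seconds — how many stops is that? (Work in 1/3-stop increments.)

1 stop

0.3 → 0.4 → 0.5 → 0.6 — count the steps: 3 third-stops = 1 stop.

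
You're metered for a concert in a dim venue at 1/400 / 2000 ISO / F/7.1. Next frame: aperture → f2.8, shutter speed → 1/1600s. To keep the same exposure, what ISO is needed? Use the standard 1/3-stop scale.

ISO 1250

Aperture: f/7.1 → f/6.3 → f/5.6 → f/5 → f/4.5 → f/4 → f/3.5 → f/3.2 → f/2.8 — 2 2/3 stops opened up (brighter).
Shutter speed: 1/400 → 1/500 → 1/640 → 1/800 → 1/1000 → 1/1250 → 1/1600 — 2 stops faster (darker).
Net change so far: 2/3 stop brighter. Offset with the ISO: 2000 → 1600 → 1250.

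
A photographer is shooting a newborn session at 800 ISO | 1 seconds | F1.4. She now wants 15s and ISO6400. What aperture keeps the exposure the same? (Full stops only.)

f/16

Shutter speed: 1 → 2 → 4 → 8 → 15 — 4 stops slower (brighter).
ISO: 800 → 1600 → 3200 → 6400 — 3 stops higher (brighter).
Net change so far: 7 stops brighter. Offset with the aperture: f/1.4 → f/2 → f/2.8 → f/4 → f/5.6 → f/8 → f/11 → f/16.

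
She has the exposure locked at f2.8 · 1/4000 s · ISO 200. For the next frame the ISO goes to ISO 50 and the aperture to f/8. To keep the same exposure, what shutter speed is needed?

ISO: 200 → 100 → 50 — 2 stops lower (darker).
Aperture: f/2.8 → f/4 → f/5.6 → f/8 — 3 stops stopped down (darker).
Net change so far: 5 stops darker. Offset with the shutter speed: 1/4000 → 1/2000 → 1/1000 → 1/500 → 1/250 → 1/125.

1/125s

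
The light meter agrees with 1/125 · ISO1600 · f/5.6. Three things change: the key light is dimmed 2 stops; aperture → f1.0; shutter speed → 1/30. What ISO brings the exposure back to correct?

Scene light: 2 stops darker.
Aperture: f/5.6 → f/4 → f/2.8 → f/2 → f/1.4 → f/1.0 — 5 stops wider (brighter).
Shutter speed: 1/125 → 1/60 → 1/30 — 2 stops longer (brighter).
Net so far: 5 stops brighter. ISO: 1600 → 800 → 400 → 200 → 100 → 50.

ISO 50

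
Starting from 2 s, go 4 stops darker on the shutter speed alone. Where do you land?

1/8s

Shutter speed: 2 → 1 → 1/2 → 1/4 → 1/8 — 4 stops faster (darker).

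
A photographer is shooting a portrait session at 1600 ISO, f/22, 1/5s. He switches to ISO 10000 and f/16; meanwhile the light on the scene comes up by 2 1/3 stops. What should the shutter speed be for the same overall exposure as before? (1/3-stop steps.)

1/320s

Scene light: 2 1/3 stops brighter.
ISO: 1600 → 2000 → 2500 → 3200 → 4000 → 5000 → 6400 → 8000 → 10000 — 2 2/3 stops raised (brighter).
Aperture: f/22 → f/20 → f/18 → f/16 — 1 stop opened up (brighter).
Net so far: 6 stops brighter. Shutter speed: 1/5 → 1/6 → 1/8 → 1/10 → 1/13 → 1/15 → 1/20 → 1/25 → 1/30 → 1/40 → 1/50 → 1/60 → 1/80 → 1/100 → 1/125 → 1/160 → 1/200 → 1/250 → 1/320.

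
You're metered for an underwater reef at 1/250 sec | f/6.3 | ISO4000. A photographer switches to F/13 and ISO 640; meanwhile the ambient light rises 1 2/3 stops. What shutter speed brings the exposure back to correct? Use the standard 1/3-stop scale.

1/30s

Scene light: 1 2/3 stops brighter.
Aperture: f/6.3 → f/7.1 → f/8 → f/9 → f/10 → f/11 → f/13 — 2 stops stopped down (darker).
ISO: 4000 → 3200 → 2500 → 2000 → 1600 → 1250 → 1000 → 800 → 640 — 2 2/3 stops dropped (darker).
Net so far: 3 stops darker. Shutter speed: 1/250 → 1/200 → 1/160 → 1/125 → 1/100 → 1/80 → 1/60 → 1/50 → 1/40 → 1/30.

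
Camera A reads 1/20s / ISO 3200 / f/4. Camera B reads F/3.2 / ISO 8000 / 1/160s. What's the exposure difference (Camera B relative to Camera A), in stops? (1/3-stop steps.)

Aperture: f/4 → f/3.5 → f/3.2 — 2/3 stop opened up (brighter).
Shutter speed: 1/20 → 1/25 → 1/30 → 1/40 → 1/50 → 1/60 → 1/80 → 1/100 → 1/125 → 1/160 — 3 stops faster (darker).
ISO: 3200 → 4000 → 5000 → 6400 → 8000 — 1 1/3 stops higher (brighter).
Net: +2/3 −3 +1 1/3 = −1 stop.

1 stop darker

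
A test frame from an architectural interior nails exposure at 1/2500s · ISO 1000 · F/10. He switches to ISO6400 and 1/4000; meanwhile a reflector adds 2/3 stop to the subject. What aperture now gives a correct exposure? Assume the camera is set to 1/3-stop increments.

f/25

Scene light: 2/3 stop brighter.
ISO: 1000 → 1250 → 1600 → 2000 → 2500 → 3200 → 4000 → 5000 → 6400 — 2 2/3 stops raised (brighter).
Shutter speed: 1/2500 → 1/3200 → 1/4000 — 2/3 stop shorter (darker).
Net so far: 2 2/3 stops brighter. Aperture: f/10 → f/11 → f/13 → f/14 → f/16 → f/18 → f/20 → f/22 → f/25.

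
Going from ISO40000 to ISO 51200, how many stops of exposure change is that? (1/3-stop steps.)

40000 → 51200 — count the steps: 1 third-stops = 1/3 stop.

1/3 stop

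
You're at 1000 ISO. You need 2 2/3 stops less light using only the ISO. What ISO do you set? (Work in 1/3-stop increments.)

ISO 160

ISO: 1000 → 800 → 640 → 500 → 400 → 320 → 250 → 200 → 160 — 2 2/3 stops lower (darker).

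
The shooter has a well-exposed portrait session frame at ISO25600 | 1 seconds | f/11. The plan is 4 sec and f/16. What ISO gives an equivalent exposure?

ISO 12800

Shutter speed: 1 → 2 → 4 — 2 stops longer (brighter).
Aperture: f/11 → f/16 — 1 stop smaller aperture (darker).
Net change so far: 1 stop brighter. Offset with the ISO: 25600 → 12800.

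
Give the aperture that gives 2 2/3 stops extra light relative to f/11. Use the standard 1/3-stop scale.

Aperture: f/11 → f/10 → f/9 → f/8 → f/7.1 → f/6.3 → f/5.6 → f/5 → f/4.5 — 2 2/3 stops wider (brighter).

f/4.5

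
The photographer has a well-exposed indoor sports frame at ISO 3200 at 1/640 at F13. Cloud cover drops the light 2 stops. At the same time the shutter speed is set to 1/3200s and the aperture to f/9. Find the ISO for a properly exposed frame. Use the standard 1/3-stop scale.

ISO 32000

Scene light: 2 stops darker.
Shutter speed: 1/640 → 1/800 → 1/1000 → 1/1250 → 1/1600 → 1/2000 → 1/2500 → 1/3200 — 2 1/3 stops faster (darker).
Aperture: f/13 → f/11 → f/10 → f/9 — 1 stop opened up (brighter).
Net so far: 3 1/3 stops darker. ISO: 3200 → 4000 → 5000 → 6400 → 8000 → 10000 → 12800 → 16000 → 20000 → 25600 → 32000.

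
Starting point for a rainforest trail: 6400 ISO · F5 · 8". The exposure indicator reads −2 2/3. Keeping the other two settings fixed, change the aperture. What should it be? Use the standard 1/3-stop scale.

f/2

Underexposed by 2 2/3 stops → need 2 2/3 stops brighter.
Aperture: f/5 → f/4.5 → f/4 → f/3.5 → f/3.2 → f/2.8 → f/2.5 → f/2.2 → f/2.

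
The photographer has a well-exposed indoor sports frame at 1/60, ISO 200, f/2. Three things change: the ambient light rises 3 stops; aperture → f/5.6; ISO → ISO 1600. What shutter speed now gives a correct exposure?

1/500s

Scene light: 3 stops brighter.
Aperture: f/2 → f/2.8 → f/4 → f/5.6 — 3 stops narrower (darker).
ISO: 200 → 400 → 800 → 1600 — 3 stops raised (brighter).
Net so far: 3 stops brighter. Shutter speed: 1/60 → 1/125 → 1/250 → 1/500.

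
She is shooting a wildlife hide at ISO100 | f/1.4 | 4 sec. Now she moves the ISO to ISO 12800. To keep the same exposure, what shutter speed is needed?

1/30s

ISO: 100 → 200 → 400 → 800 → 1600 → 3200 → 6400 → 12800 — 7 stops higher (brighter).
Need 7 stops darker from the shutter speed: 4 → 2 → 1 → 1/2 → 1/4 → 1/8 → 1/15 → 1/30.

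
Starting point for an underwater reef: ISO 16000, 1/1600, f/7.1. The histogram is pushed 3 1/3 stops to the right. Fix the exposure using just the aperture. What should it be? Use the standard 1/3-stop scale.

Overexposed by 3 1/3 stops → need 3 1/3 stops darker.
Aperture: f/7.1 → f/8 → f/9 → f/10 → f/11 → f/13 → f/14 → f/16 → f/18 → f/20 → f/22.

f/22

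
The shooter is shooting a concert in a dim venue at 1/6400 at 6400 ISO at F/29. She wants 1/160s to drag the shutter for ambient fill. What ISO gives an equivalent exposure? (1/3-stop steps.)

ISO 160

Shutter speed: 1/6400 → 1/5000 → 1/4000 → 1/3200 → 1/2500 → 1/2000 → 1/1600 → 1/1250 → 1/1000 → 1/800 → 1/640 → 1/500 → 1/400 → 1/320 → 1/250 → 1/200 → 1/160 — 5 1/3 stops longer (brighter).
Need 5 1/3 stops darker from the ISO: 6400 → 5000 → 4000 → 3200 → 2500 → 2000 → 1600 → 1250 → 1000 → 800 → 640 → 500 → 400 → 320 → 250 → 200 → 160.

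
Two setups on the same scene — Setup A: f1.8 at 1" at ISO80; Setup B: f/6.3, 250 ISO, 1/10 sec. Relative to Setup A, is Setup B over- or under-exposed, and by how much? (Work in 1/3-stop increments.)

Aperture: f/1.8 → f/2 → f/2.2 → f/2.5 → f/2.8 → f/3.2 → f/3.5 → f/4 → f/4.5 → f/5 → f/5.6 → f/6.3 — 3 2/3 stops stopped down (darker).
Shutter speed: 1 → 0.8 → 0.6 → 0.5 → 0.4 → 0.3 → 1/4 → 1/5 → 1/6 → 1/8 → 1/10 — 3 1/3 stops shorter (darker).
ISO: 80 → 100 → 125 → 160 → 200 → 250 — 1 2/3 stops raised (brighter).
Net: −3 2/3 −3 1/3 +1 2/3 = −5 1/3 stops.

5 1/3 stops darker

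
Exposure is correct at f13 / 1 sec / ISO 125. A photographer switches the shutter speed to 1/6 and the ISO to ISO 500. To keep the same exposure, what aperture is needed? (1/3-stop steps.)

Shutter speed: 1 → 0.8 → 0.6 → 0.5 → 0.4 → 0.3 → 1/4 → 1/5 → 1/6 — 2 2/3 stops shorter (darker).
ISO: 125 → 160 → 200 → 250 → 320 → 400 → 500 — 2 stops higher (brighter).
Net change so far: 2/3 stop darker. Offset with the aperture: f/13 → f/11 → f/10.

f/10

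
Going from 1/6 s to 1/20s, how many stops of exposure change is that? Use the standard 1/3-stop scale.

1 2/3 stops

1/6 → 1/8 → 1/10 → 1/13 → 1/15 → 1/20 — count the steps: 5 third-stops = 1 2/3 stops.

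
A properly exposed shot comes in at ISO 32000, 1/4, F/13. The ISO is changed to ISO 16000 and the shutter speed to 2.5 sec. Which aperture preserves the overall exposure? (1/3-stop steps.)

ISO: 32000 → 25600 → 20000 → 16000 — 1 stop lower (darker).
Shutter speed: 1/4 → 0.3 → 0.4 → 0.5 → 0.6 → 0.8 → 1 → 1.3 → 1.6 → 2 → 2.5 — 3 1/3 stops longer (brighter).
Net change so far: 2 1/3 stops brighter. Offset with the aperture: f/13 → f/14 → f/16 → f/18 → f/20 → f/22 → f/25 → f/29.

f/29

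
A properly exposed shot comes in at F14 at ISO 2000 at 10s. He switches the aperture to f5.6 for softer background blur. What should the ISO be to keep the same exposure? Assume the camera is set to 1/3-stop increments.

ISO 320

Aperture: f/14 → f/13 → f/11 → f/10 → f/9 → f/8 → f/7.1 → f/6.3 → f/5.6 — 2 2/3 stops larger aperture (brighter).
Need 2 2/3 stops darker from the ISO: 2000 → 1600 → 1250 → 1000 → 800 → 640 → 500 → 400 → 320.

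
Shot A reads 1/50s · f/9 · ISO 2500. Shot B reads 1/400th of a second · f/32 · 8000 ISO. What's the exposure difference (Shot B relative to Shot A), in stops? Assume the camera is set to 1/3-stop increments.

Aperture: f/9 → f/10 → f/11 → f/13 → f/14 → f/16 → f/18 → f/20 → f/22 → f/25 → f/29 → f/32 — 3 2/3 stops stopped down (darker).
Shutter speed: 1/50 → 1/60 → 1/80 → 1/100 → 1/125 → 1/160 → 1/200 → 1/250 → 1/320 → 1/400 — 3 stops shorter (darker).
ISO: 2500 → 3200 → 4000 → 5000 → 6400 → 8000 — 1 2/3 stops raised (brighter).
Net: −3 2/3 −3 +1 2/3 = −5 stops.

5 stops darker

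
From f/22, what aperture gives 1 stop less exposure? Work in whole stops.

Aperture: f/22 → f/32 — 1 stop narrower (darker).

f/32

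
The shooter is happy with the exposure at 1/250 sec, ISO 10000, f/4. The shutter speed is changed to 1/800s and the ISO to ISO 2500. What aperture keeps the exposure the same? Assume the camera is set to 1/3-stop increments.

Shutter speed: 1/250 → 1/320 → 1/400 → 1/500 → 1/640 → 1/800 — 1 2/3 stops faster (darker).
ISO: 10000 → 8000 → 6400 → 5000 → 4000 → 3200 → 2500 — 2 stops lower (darker).
Net change so far: 3 2/3 stops darker. Offset with the aperture: f/4 → f/3.5 → f/3.2 → f/2.8 → f/2.5 → f/2.2 → f/2 → f/1.8 → f/1.6 → f/1.4 → f/1.2 → f/1.1.

f/1.1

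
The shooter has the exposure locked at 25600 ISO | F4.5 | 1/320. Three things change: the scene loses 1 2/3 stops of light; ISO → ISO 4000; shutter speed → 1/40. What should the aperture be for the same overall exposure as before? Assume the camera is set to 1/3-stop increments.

Scene light: 1 2/3 stops darker.
ISO: 25600 → 20000 → 16000 → 12800 → 10000 → 8000 → 6400 → 5000 → 4000 — 2 2/3 stops dropped (darker).
Shutter speed: 1/320 → 1/250 → 1/200 → 1/160 → 1/125 → 1/100 → 1/80 → 1/60 → 1/50 → 1/40 — 3 stops slower (brighter).
Net so far: 1 1/3 stops darker. Aperture: f/4.5 → f/4 → f/3.5 → f/3.2 → f/2.8.

f/2.8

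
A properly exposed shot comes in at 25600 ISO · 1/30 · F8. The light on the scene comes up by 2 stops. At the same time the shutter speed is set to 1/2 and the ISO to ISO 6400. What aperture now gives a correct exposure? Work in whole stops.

f/32

Scene light: 2 stops brighter.
Shutter speed: 1/30 → 1/15 → 1/8 → 1/4 → 1/2 — 4 stops longer (brighter).
ISO: 25600 → 12800 → 6400 — 2 stops lower (darker).
Net so far: 4 stops brighter. Aperture: f/8 → f/11 → f/16 → f/22 → f/32.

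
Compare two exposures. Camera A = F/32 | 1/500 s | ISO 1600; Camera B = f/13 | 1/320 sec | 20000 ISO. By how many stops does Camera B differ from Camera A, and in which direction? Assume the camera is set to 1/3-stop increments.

7 stops brighter

Aperture: f/32 → f/29 → f/25 → f/22 → f/20 → f/18 → f/16 → f/14 → f/13 — 2 2/3 stops larger aperture (brighter).
Shutter speed: 1/500 → 1/400 → 1/320 — 2/3 stop longer (brighter).
ISO: 1600 → 2000 → 2500 → 3200 → 4000 → 5000 → 6400 → 8000 → 10000 → 12800 → 16000 → 20000 — 3 2/3 stops raised (brighter).
Net: +2 2/3 +2/3 +3 2/3 = +7 stops.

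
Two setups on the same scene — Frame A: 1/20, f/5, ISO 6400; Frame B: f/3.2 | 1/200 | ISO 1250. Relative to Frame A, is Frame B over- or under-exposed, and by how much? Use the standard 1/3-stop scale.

4 1/3 stops darker

Aperture: f/5 → f/4.5 → f/4 → f/3.5 → f/3.2 — 1 1/3 stops opened up (brighter).
Shutter speed: 1/20 → 1/25 → 1/30 → 1/40 → 1/50 → 1/60 → 1/80 → 1/100 → 1/125 → 1/160 → 1/200 — 3 1/3 stops shorter (darker).
ISO: 6400 → 5000 → 4000 → 3200 → 2500 → 2000 → 1600 → 1250 — 2 1/3 stops lower (darker).
Net: +1 1/3 −3 1/3 −2 1/3 = −4 1/3 stops.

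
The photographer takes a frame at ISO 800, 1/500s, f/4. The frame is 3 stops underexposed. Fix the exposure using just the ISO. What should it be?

Underexposed by 3 stops → need 3 stops brighter.
ISO: 800 → 1600 → 3200 → 6400.

ISO 6400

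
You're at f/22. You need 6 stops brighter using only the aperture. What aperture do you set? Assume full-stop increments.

Aperture: f/22 → f/16 → f/11 → f/8 → f/5.6 → f/4 → f/2.8 — 6 stops opened up (brighter).

f/2.8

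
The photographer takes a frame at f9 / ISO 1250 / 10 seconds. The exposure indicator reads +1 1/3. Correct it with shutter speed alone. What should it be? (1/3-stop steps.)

Overexposed by 1 1/3 stops → need 1 1/3 stops darker.
Shutter speed: 10 → 8 → 6 → 5 → 4.

4 s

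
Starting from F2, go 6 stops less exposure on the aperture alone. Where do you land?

Aperture: f/2 → f/2.8 → f/4 → f/5.6 → f/8 → f/11 → f/16 — 6 stops narrower (darker).

f/16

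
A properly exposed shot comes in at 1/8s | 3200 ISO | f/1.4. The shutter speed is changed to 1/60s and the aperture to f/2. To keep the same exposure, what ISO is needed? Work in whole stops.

ISO 51200

Shutter speed: 1/8 → 1/15 → 1/30 → 1/60 — 3 stops faster (darker).
Aperture: f/1.4 → f/2 — 1 stop smaller aperture (darker).
Net change so far: 4 stops darker. Offset with the ISO: 3200 → 6400 → 12800 → 25600 → 51200.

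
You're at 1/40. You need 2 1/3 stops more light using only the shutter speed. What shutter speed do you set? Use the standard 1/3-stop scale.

Shutter speed: 1/40 → 1/30 → 1/25 → 1/20 → 1/15 → 1/13 → 1/10 → 1/8 — 2 1/3 stops longer (brighter).

1/8s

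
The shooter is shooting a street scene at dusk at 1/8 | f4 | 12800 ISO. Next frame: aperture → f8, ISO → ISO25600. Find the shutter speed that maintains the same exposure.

1/4s

Aperture: f/4 → f/5.6 → f/8 — 2 stops narrower (darker).
ISO: 12800 → 25600 — 1 stop raised (brighter).
Net change so far: 1 stop darker. Offset with the shutter speed: 1/8 → 1/4.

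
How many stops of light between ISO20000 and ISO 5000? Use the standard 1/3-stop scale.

20000 → 16000 → 12800 → 10000 → 8000 → 6400 → 5000 — count the steps: 6 third-stops = 2 stops.

2 stops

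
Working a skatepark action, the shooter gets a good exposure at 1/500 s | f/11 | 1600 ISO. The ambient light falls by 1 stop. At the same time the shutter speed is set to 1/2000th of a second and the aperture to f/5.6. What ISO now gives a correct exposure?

Scene light: 1 stop darker.
Shutter speed: 1/500 → 1/1000 → 1/2000 — 2 stops faster (darker).
Aperture: f/11 → f/8 → f/5.6 — 2 stops wider (brighter).
Net so far: 1 stop darker. ISO: 1600 → 3200.

ISO 3200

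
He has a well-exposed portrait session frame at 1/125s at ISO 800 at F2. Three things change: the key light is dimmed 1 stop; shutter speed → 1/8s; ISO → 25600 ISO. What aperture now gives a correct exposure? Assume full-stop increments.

f/32

Scene light: 1 stop darker.
Shutter speed: 1/125 → 1/60 → 1/30 → 1/15 → 1/8 — 4 stops longer (brighter).
ISO: 800 → 1600 → 3200 → 6400 → 12800 → 25600 — 5 stops raised (brighter).
Net so far: 8 stops brighter. Aperture: f/2 → f/2.8 → f/4 → f/5.6 → f/8 → f/11 → f/16 → f/22 → f/32.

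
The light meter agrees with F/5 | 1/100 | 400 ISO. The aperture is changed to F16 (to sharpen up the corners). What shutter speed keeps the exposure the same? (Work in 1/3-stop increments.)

Aperture: f/5 → f/5.6 → f/6.3 → f/7.1 → f/8 → f/9 → f/10 → f/11 → f/13 → f/14 → f/16 — 3 1/3 stops smaller aperture (darker).
Need 3 1/3 stops brighter from the shutter speed: 1/100 → 1/80 → 1/60 → 1/50 → 1/40 → 1/30 → 1/25 → 1/20 → 1/15 → 1/13 → 1/10.

1/10s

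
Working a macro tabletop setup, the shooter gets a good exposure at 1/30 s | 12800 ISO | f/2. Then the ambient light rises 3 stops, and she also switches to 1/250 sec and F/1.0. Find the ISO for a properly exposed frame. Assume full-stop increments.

ISO 3200

Scene light: 3 stops brighter.
Shutter speed: 1/30 → 1/60 → 1/125 → 1/250 — 3 stops faster (darker).
Aperture: f/2 → f/1.4 → f/1.0 — 2 stops opened up (brighter).
Net so far: 2 stops brighter. ISO: 12800 → 6400 → 3200.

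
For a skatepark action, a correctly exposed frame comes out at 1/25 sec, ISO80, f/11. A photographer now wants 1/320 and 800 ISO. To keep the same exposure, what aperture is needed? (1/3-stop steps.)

Shutter speed: 1/25 → 1/30 → 1/40 → 1/50 → 1/60 → 1/80 → 1/100 → 1/125 → 1/160 → 1/200 → 1/250 → 1/320 — 3 2/3 stops shorter (darker).
ISO: 80 → 100 → 125 → 160 → 200 → 250 → 320 → 400 → 500 → 640 → 800 — 3 1/3 stops higher (brighter).
Net change so far: 1/3 stop darker. Offset with the aperture: f/11 → f/10.

f/10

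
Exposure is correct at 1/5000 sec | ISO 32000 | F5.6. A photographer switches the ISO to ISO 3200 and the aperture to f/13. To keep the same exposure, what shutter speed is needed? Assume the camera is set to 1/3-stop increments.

ISO: 32000 → 25600 → 20000 → 16000 → 12800 → 10000 → 8000 → 6400 → 5000 → 4000 → 3200 — 3 1/3 stops lower (darker).
Aperture: f/5.6 → f/6.3 → f/7.1 → f/8 → f/9 → f/10 → f/11 → f/13 — 2 1/3 stops stopped down (darker).
Net change so far: 5 2/3 stops darker. Offset with the shutter speed: 1/5000 → 1/4000 → 1/3200 → 1/2500 → 1/2000 → 1/1600 → 1/1250 → 1/1000 → 1/800 → 1/640 → 1/500 → 1/400 → 1/320 → 1/250 → 1/200 → 1/160 → 1/125 → 1/100.

1/100s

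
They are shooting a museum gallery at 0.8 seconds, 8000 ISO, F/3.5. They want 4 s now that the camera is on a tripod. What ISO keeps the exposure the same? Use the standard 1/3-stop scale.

ISO 1600

Shutter speed: 0.8 → 1 → 1.3 → 1.6 → 2 → 2.5 → 3.2 → 4 — 2 1/3 stops slower (brighter).
Need 2 1/3 stops darker from the ISO: 8000 → 6400 → 5000 → 4000 → 3200 → 2500 → 2000 → 1600.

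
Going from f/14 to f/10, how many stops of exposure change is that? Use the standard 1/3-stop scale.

1 stop

f/14 → f/13 → f/11 → f/10 — count the steps: 3 third-stops = 1 stop.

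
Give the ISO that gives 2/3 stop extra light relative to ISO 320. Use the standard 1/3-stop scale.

ISO: 320 → 400 → 500 — 2/3 stop higher (brighter).

ISO 500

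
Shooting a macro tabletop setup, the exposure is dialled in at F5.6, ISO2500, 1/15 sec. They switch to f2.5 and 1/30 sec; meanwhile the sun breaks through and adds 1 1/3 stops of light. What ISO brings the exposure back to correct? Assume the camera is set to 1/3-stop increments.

Scene light: 1 1/3 stops brighter.
Aperture: f/5.6 → f/5 → f/4.5 → f/4 → f/3.5 → f/3.2 → f/2.8 → f/2.5 — 2 1/3 stops wider (brighter).
Shutter speed: 1/15 → 1/20 → 1/25 → 1/30 — 1 stop shorter (darker).
Net so far: 2 2/3 stops brighter. ISO: 2500 → 2000 → 1600 → 1250 → 1000 → 800 → 640 → 500 → 400.

ISO 400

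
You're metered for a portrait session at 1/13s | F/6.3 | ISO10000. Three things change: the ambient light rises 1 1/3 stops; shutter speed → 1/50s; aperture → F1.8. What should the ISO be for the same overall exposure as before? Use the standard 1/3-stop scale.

Scene light: 1 1/3 stops brighter.
Shutter speed: 1/13 → 1/15 → 1/20 → 1/25 → 1/30 → 1/40 → 1/50 — 2 stops shorter (darker).
Aperture: f/6.3 → f/5.6 → f/5 → f/4.5 → f/4 → f/3.5 → f/3.2 → f/2.8 → f/2.5 → f/2.2 → f/2 → f/1.8 — 3 2/3 stops wider (brighter).
Net so far: 3 stops brighter. ISO: 10000 → 8000 → 6400 → 5000 → 4000 → 3200 → 2500 → 2000 → 1600 → 1250.

ISO 1250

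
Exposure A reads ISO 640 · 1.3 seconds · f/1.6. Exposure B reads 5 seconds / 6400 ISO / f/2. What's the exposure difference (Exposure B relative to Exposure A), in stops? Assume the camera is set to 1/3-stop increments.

4 2/3 stops brighter

Aperture: f/1.6 → f/1.8 → f/2 — 2/3 stop smaller aperture (darker).
Shutter speed: 1.3 → 1.6 → 2 → 2.5 → 3.2 → 4 → 5 — 2 stops longer (brighter).
ISO: 640 → 800 → 1000 → 1250 → 1600 → 2000 → 2500 → 3200 → 4000 → 5000 → 6400 — 3 1/3 stops higher (brighter).
Net: −2/3 +2 +3 1/3 = +4 2/3 stops.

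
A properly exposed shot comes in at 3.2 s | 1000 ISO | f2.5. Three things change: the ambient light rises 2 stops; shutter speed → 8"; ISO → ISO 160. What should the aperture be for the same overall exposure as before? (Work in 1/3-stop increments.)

Scene light: 2 stops brighter.
Shutter speed: 3.2 → 4 → 5 → 6 → 8 — 1 1/3 stops slower (brighter).
ISO: 1000 → 800 → 640 → 500 → 400 → 320 → 250 → 200 → 160 — 2 2/3 stops dropped (darker).
Net so far: 2/3 stop brighter. Aperture: f/2.5 → f/2.8 → f/3.2.

f/3.2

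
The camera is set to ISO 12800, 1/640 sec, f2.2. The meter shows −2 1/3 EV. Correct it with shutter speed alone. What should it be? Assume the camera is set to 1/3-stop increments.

Underexposed by 2 1/3 stops → need 2 1/3 stops brighter.
Shutter speed: 1/640 → 1/500 → 1/400 → 1/320 → 1/250 → 1/200 → 1/160 → 1/125.

1/125s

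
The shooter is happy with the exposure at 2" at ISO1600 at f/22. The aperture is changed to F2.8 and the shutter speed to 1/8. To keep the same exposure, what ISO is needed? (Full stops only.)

ISO 400

Aperture: f/22 → f/16 → f/11 → f/8 → f/5.6 → f/4 → f/2.8 — 6 stops wider (brighter).
Shutter speed: 2 → 1 → 1/2 → 1/4 → 1/8 — 4 stops shorter (darker).
Net change so far: 2 stops brighter. Offset with the ISO: 1600 → 800 → 400.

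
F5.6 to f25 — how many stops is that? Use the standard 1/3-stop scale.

f/5.6 → f/6.3 → f/7.1 → f/8 → f/9 → f/10 → f/11 → f/13 → f/14 → f/16 → f/18 → f/20 → f/22 → f/25 — count the steps: 13 third-stops = 4 1/3 stops.

4 1/3 stops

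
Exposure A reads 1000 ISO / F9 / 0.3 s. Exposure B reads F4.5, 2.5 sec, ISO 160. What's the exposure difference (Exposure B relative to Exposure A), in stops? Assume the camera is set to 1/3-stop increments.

Aperture: f/9 → f/8 → f/7.1 → f/6.3 → f/5.6 → f/5 → f/4.5 — 2 stops larger aperture (brighter).
Shutter speed: 0.3 → 0.4 → 0.5 → 0.6 → 0.8 → 1 → 1.3 → 1.6 → 2 → 2.5 — 3 stops longer (brighter).
ISO: 1000 → 800 → 640 → 500 → 400 → 320 → 250 → 200 → 160 — 2 2/3 stops lower (darker).
Net: +2 +3 −2 2/3 = +2 1/3 stops.

2 1/3 stops brighter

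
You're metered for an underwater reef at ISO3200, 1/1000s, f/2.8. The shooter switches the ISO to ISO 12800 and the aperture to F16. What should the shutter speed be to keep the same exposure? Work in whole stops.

1/125s

ISO: 3200 → 6400 → 12800 — 2 stops higher (brighter).
Aperture: f/2.8 → f/4 → f/5.6 → f/8 → f/11 → f/16 — 5 stops stopped down (darker).
Net change so far: 3 stops darker. Offset with the shutter speed: 1/1000 → 1/500 → 1/250 → 1/125.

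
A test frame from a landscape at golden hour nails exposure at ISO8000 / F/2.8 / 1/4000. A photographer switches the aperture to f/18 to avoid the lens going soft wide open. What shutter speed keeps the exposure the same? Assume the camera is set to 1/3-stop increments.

1/100s

Aperture: f/2.8 → f/3.2 → f/3.5 → f/4 → f/4.5 → f/5 → f/5.6 → f/6.3 → f/7.1 → f/8 → f/9 → f/10 → f/11 → f/13 → f/14 → f/16 → f/18 — 5 1/3 stops narrower (darker).
Need 5 1/3 stops brighter from the shutter speed: 1/4000 → 1/3200 → 1/2500 → 1/2000 → 1/1600 → 1/1250 → 1/1000 → 1/800 → 1/640 → 1/500 → 1/400 → 1/320 → 1/250 → 1/200 → 1/160 → 1/125 → 1/100.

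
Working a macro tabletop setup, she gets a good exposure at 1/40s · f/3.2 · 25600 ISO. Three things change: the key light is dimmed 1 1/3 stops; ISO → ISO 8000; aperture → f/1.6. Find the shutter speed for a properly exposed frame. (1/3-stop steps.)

1/20s

Scene light: 1 1/3 stops darker.
ISO: 25600 → 20000 → 16000 → 12800 → 10000 → 8000 — 1 2/3 stops dropped (darker).
Aperture: f/3.2 → f/2.8 → f/2.5 → f/2.2 → f/2 → f/1.8 → f/1.6 — 2 stops opened up (brighter).
Net so far: 1 stop darker. Shutter speed: 1/40 → 1/30 → 1/25 → 1/20.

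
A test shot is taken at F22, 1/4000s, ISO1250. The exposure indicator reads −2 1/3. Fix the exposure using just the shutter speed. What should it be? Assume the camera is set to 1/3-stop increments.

1/800s

Underexposed by 2 1/3 stops → need 2 1/3 stops brighter.
Shutter speed: 1/4000 → 1/3200 → 1/2500 → 1/2000 → 1/1600 → 1/1250 → 1/1000 → 1/800.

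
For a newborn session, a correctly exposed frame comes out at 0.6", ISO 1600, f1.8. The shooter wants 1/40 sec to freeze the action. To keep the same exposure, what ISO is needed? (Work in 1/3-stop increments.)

ISO 40000

Shutter speed: 0.6 → 0.5 → 0.4 → 0.3 → 1/4 → 1/5 → 1/6 → 1/8 → 1/10 → 1/13 → 1/15 → 1/20 → 1/25 → 1/30 → 1/40 — 4 2/3 stops faster (darker).
Need 4 2/3 stops brighter from the ISO: 1600 → 2000 → 2500 → 3200 → 4000 → 5000 → 6400 → 8000 → 10000 → 12800 → 16000 → 20000 → 25600 → 32000 → 40000.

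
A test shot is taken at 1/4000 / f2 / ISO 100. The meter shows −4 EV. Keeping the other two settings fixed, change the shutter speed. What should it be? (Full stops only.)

1/250s

Underexposed by 4 stops → need 4 stops brighter.
Shutter speed: 1/4000 → 1/2000 → 1/1000 → 1/500 → 1/250.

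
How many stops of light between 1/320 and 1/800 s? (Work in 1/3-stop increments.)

1/320 → 1/400 → 1/500 → 1/640 → 1/800 — count the steps: 4 third-stops = 1 1/3 stops.

1 1/3 stops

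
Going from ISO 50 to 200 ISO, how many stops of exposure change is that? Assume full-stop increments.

50 → 100 → 200 — count the steps: 2 stops.

2 stops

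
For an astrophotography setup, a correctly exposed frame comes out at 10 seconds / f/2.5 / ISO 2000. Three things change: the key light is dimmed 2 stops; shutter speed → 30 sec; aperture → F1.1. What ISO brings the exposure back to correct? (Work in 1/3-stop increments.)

ISO 500

Scene light: 2 stops darker.
Shutter speed: 10 → 13 → 15 → 20 → 25 → 30 — 1 2/3 stops longer (brighter).
Aperture: f/2.5 → f/2.2 → f/2 → f/1.8 → f/1.6 → f/1.4 → f/1.2 → f/1.1 — 2 1/3 stops larger aperture (brighter).
Net so far: 2 stops brighter. ISO: 2000 → 1600 → 1250 → 1000 → 800 → 640 → 500.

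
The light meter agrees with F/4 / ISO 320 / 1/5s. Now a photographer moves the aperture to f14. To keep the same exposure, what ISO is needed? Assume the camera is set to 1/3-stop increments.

Aperture: f/4 → f/4.5 → f/5 → f/5.6 → f/6.3 → f/7.1 → f/8 → f/9 → f/10 → f/11 → f/13 → f/14 — 3 2/3 stops stopped down (darker).
Need 3 2/3 stops brighter from the ISO: 320 → 400 → 500 → 640 → 800 → 1000 → 1250 → 1600 → 2000 → 2500 → 3200 → 4000.

ISO 4000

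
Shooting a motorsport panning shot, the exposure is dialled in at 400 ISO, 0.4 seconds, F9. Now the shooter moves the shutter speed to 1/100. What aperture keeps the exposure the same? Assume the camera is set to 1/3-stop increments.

Shutter speed: 0.4 → 0.3 → 1/4 → 1/5 → 1/6 → 1/8 → 1/10 → 1/13 → 1/15 → 1/20 → 1/25 → 1/30 → 1/40 → 1/50 → 1/60 → 1/80 → 1/100 — 5 1/3 stops faster (darker).
Need 5 1/3 stops brighter from the aperture: f/9 → f/8 → f/7.1 → f/6.3 → f/5.6 → f/5 → f/4.5 → f/4 → f/3.5 → f/3.2 → f/2.8 → f/2.5 → f/2.2 → f/2 → f/1.8 → f/1.6 → f/1.4.

f/1.4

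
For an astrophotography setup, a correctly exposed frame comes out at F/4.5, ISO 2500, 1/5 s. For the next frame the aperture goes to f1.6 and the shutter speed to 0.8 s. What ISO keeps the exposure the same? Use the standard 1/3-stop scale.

Aperture: f/4.5 → f/4 → f/3.5 → f/3.2 → f/2.8 → f/2.5 → f/2.2 → f/2 → f/1.8 → f/1.6 — 3 stops opened up (brighter).
Shutter speed: 1/5 → 1/4 → 0.3 → 0.4 → 0.5 → 0.6 → 0.8 — 2 stops longer (brighter).
Net change so far: 5 stops brighter. Offset with the ISO: 2500 → 2000 → 1600 → 1250 → 1000 → 800 → 640 → 500 → 400 → 320 → 250 → 200 → 160 → 125 → 100 → 80.

ISO 80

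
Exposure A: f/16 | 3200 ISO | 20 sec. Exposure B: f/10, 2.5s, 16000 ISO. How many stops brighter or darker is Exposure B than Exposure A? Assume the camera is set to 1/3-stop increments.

Aperture: f/16 → f/14 → f/13 → f/11 → f/10 — 1 1/3 stops wider (brighter).
Shutter speed: 20 → 15 → 13 → 10 → 8 → 6 → 5 → 4 → 3.2 → 2.5 — 3 stops faster (darker).
ISO: 3200 → 4000 → 5000 → 6400 → 8000 → 10000 → 12800 → 16000 — 2 1/3 stops higher (brighter).
Net: +1 1/3 −3 +2 1/3 = +2/3 stops.

2/3 stop brighter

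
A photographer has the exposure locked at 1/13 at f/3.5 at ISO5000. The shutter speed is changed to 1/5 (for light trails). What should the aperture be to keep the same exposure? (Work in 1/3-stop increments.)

Shutter speed: 1/13 → 1/10 → 1/8 → 1/6 → 1/5 — 1 1/3 stops slower (brighter).
Need 1 1/3 stops darker from the aperture: f/3.5 → f/4 → f/4.5 → f/5 → f/5.6.

f/5.6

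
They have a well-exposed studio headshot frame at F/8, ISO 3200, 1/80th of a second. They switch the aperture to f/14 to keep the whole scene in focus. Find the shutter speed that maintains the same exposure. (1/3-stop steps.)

1/25s

Aperture: f/8 → f/9 → f/10 → f/11 → f/13 → f/14 — 1 2/3 stops smaller aperture (darker).
Need 1 2/3 stops brighter from the shutter speed: 1/80 → 1/60 → 1/50 → 1/40 → 1/30 → 1/25.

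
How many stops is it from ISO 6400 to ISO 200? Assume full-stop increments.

6400 → 3200 → 1600 → 800 → 400 → 200 — count the steps: 5 stops.

5 stops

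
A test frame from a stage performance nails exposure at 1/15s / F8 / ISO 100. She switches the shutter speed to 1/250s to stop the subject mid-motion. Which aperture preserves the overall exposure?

Shutter speed: 1/15 → 1/30 → 1/60 → 1/125 → 1/250 — 4 stops shorter (darker).
Need 4 stops brighter from the aperture: f/8 → f/5.6 → f/4 → f/2.8 → f/2.

f/2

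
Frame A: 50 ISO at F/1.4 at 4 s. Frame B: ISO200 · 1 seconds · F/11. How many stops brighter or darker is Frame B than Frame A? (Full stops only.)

Aperture: f/1.4 → f/2 → f/2.8 → f/4 → f/5.6 → f/8 → f/11 — 6 stops smaller aperture (darker).
Shutter speed: 4 → 2 → 1 — 2 stops shorter (darker).
ISO: 50 → 100 → 200 — 2 stops raised (brighter).
Net: −6 −2 +2 = −6 stops.

6 stops darker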